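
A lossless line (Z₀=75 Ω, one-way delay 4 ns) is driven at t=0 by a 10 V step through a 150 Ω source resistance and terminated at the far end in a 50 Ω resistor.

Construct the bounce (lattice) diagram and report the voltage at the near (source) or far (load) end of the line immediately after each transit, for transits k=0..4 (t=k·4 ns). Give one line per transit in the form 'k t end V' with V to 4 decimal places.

0 0 source 3.3333
1 4 load 2.6667
2 8 source 2.4444
3 12 load 2.4889
4 16 source 2.5037

Γ_L=-0.200000, Γ_S=0.333333; launch V₁=10·75/225=3.333333
k=0 src: V=3.3333
k=1 load: inc=3.333333, refl=3.333333·-0.200000=-0.6667; V=0.000000+3.333333+-0.666667=2.6667
k=2 src: inc=-0.666667, refl=-0.666667·0.333333=-0.2222; V=3.333333+-0.666667+-0.222222=2.4444
k=3 load: inc=-0.222222, refl=-0.222222·-0.200000=0.0444; V=2.666667+-0.222222+0.044444=2.4889
k=4 src: inc=0.044444, refl=0.044444·0.333333=0.0148; V=2.444444+0.044444+0.014815=2.5037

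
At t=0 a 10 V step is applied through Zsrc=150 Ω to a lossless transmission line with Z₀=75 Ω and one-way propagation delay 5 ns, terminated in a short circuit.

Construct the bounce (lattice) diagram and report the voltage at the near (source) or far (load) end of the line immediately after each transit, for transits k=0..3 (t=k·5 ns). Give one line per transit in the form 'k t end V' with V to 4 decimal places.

0 0 source 3.3333
1 5 load 0.0000
2 10 source -1.1111
3 15 load 0.0000

Γ_L=-1.000000, Γ_S=0.333333; launch V₁=10·75/225=3.333333
k=0 src: V=3.3333
k=1 load: inc=3.333333, refl=3.333333·-1.000000=-3.3333; V=0.000000+3.333333+-3.333333=0.0000
k=2 src: inc=-3.333333, refl=-3.333333·0.333333=-1.1111; V=3.333333+-3.333333+-1.111111=-1.1111
k=3 load: inc=-1.111111, refl=-1.111111·-1.000000=1.1111; V=0.000000+-1.111111+1.111111=0.0000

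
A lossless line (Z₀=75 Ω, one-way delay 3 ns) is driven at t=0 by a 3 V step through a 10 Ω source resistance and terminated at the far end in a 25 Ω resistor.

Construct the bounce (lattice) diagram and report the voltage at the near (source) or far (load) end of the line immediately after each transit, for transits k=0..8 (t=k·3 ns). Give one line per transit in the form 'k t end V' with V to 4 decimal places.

0 0 source 2.6471
1 3 load 1.3235
2 6 source 2.3356
3 9 load 1.8296
4 12 source 2.2166
5 15 load 2.0231
6 18 source 2.1710
7 21 load 2.0971
8 24 source 2.1536

Γ_L=-0.500000, Γ_S=-0.764706; launch V₁=3·75/85=2.647059
k=0 src: V=2.6471
k=1 load: inc=2.647059, refl=2.647059·-0.500000=-1.3235; V=0.000000+2.647059+-1.323529=1.3235
k=2 src: inc=-1.323529, refl=-1.323529·-0.764706=1.0121; V=2.647059+-1.323529+1.012111=2.3356
k=3 load: inc=1.012111, refl=1.012111·-0.500000=-0.5061; V=1.323529+1.012111+-0.506055=1.8296
k=4 src: inc=-0.506055, refl=-0.506055·-0.764706=0.3870; V=2.335640+-0.506055+0.386984=2.2166
k=5 load: inc=0.386984, refl=0.386984·-0.500000=-0.1935; V=1.829585+0.386984+-0.193492=2.0231
k=6 src: inc=-0.193492, refl=-0.193492·-0.764706=0.1480; V=2.216568+-0.193492+0.147964=2.1710
k=7 load: inc=0.147964, refl=0.147964·-0.500000=-0.0740; V=2.023077+0.147964+-0.073982=2.0971
k=8 src: inc=-0.073982, refl=-0.073982·-0.764706=0.0566; V=2.171041+-0.073982+0.056575=2.1536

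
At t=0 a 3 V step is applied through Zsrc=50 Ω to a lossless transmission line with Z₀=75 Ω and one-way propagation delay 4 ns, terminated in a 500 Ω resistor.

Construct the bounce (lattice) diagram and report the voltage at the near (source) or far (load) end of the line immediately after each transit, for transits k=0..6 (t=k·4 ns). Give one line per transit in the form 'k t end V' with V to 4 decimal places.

0 0 source 1.8000
1 4 load 3.1304
2 8 source 2.8643
3 12 load 2.6677
4 16 source 2.7070
5 20 load 2.7361
6 24 source 2.7303

Γ_L=0.739130, Γ_S=-0.200000; launch V₁=3·75/125=1.800000
k=0 src: V=1.8000
k=1 load: inc=1.800000, refl=1.800000·0.739130=1.3304; V=0.000000+1.800000+1.330435=3.1304
k=2 src: inc=1.330435, refl=1.330435·-0.200000=-0.2661; V=1.800000+1.330435+-0.266087=2.8643
k=3 load: inc=-0.266087, refl=-0.266087·0.739130=-0.1967; V=3.130435+-0.266087+-0.196673=2.6677
k=4 src: inc=-0.196673, refl=-0.196673·-0.200000=0.0393; V=2.864348+-0.196673+0.039335=2.7070
k=5 load: inc=0.039335, refl=0.039335·0.739130=0.0291; V=2.667675+0.039335+0.029073=2.7361
k=6 src: inc=0.029073, refl=0.029073·-0.200000=-0.0058; V=2.707009+0.029073+-0.005815=2.7303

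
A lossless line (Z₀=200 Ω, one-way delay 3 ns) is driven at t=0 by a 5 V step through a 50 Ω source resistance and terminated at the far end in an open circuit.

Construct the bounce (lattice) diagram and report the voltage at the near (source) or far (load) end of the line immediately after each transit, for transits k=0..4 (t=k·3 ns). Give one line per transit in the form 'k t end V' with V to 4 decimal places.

0 0 source 4.0000
1 3 load 8.0000
2 6 source 5.6000
3 9 load 3.2000
4 12 source 4.6400

Γ_L=1.000000, Γ_S=-0.600000; launch V₁=5·200/250=4.000000
k=0 src: V=4.0000
k=1 load: inc=4.000000, refl=4.000000·1.000000=4.0000; V=0.000000+4.000000+4.000000=8.0000
k=2 src: inc=4.000000, refl=4.000000·-0.600000=-2.4000; V=4.000000+4.000000+-2.400000=5.6000
k=3 load: inc=-2.400000, refl=-2.400000·1.000000=-2.4000; V=8.000000+-2.400000+-2.400000=3.2000
k=4 src: inc=-2.400000, refl=-2.400000·-0.600000=1.4400; V=5.600000+-2.400000+1.440000=4.6400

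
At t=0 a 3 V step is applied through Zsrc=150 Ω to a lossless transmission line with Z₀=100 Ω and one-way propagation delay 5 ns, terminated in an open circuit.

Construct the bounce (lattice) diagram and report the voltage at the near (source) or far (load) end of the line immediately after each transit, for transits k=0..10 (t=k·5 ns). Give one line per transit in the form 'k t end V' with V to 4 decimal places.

0 0 source 1.2000
1 5 load 2.4000
2 10 source 2.6400
3 15 load 2.8800
4 20 source 2.9280
5 25 load 2.9760
6 30 source 2.9856
7 35 load 2.9952
8 40 source 2.9971
9 45 load 2.9990
10 50 source 2.9994

Γ_L=1.000000, Γ_S=0.200000; launch V₁=3·100/250=1.200000
k=0 src: V=1.2000
k=1 load: inc=1.200000, refl=1.200000·1.000000=1.2000; V=0.000000+1.200000+1.200000=2.4000
k=2 src: inc=1.200000, refl=1.200000·0.200000=0.2400; V=1.200000+1.200000+0.240000=2.6400
k=3 load: inc=0.240000, refl=0.240000·1.000000=0.2400; V=2.400000+0.240000+0.240000=2.8800
k=4 src: inc=0.240000, refl=0.240000·0.200000=0.0480; V=2.640000+0.240000+0.048000=2.9280
k=5 load: inc=0.048000, refl=0.048000·1.000000=0.0480; V=2.880000+0.048000+0.048000=2.9760
k=6 src: inc=0.048000, refl=0.048000·0.200000=0.0096; V=2.928000+0.048000+0.009600=2.9856
k=7 load: inc=0.009600, refl=0.009600·1.000000=0.0096; V=2.976000+0.009600+0.009600=2.9952
k=8 src: inc=0.009600, refl=0.009600·0.200000=0.0019; V=2.985600+0.009600+0.001920=2.9971
k=9 load: inc=0.001920, refl=0.001920·1.000000=0.0019; V=2.995200+0.001920+0.001920=2.9990
k=10 src: inc=0.001920, refl=0.001920·0.200000=0.0004; V=2.997120+0.001920+0.000384=2.9994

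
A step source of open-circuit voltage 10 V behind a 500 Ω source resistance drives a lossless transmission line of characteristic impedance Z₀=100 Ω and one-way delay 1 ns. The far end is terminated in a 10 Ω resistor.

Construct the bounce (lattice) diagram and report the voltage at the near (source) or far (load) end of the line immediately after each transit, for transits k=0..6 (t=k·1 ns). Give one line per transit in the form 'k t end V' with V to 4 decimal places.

Γ_L=-0.818182, Γ_S=0.666667; launch V₁=10·100/600=1.666667
k=0 src: V=1.6667
k=1 load: inc=1.666667, refl=1.666667·-0.818182=-1.3636; V=0.000000+1.666667+-1.363636=0.3030
k=2 src: inc=-1.363636, refl=-1.363636·0.666667=-0.9091; V=1.666667+-1.363636+-0.909091=-0.6061
k=3 load: inc=-0.909091, refl=-0.909091·-0.818182=0.7438; V=0.303030+-0.909091+0.743802=0.1377
k=4 src: inc=0.743802, refl=0.743802·0.666667=0.4959; V=-0.606061+0.743802+0.495868=0.6336
k=5 load: inc=0.495868, refl=0.495868·-0.818182=-0.4057; V=0.137741+0.495868+-0.405710=0.2279
k=6 src: inc=-0.405710, refl=-0.405710·0.666667=-0.2705; V=0.633609+-0.405710+-0.270473=-0.0426

0 0 source 1.6667
1 1 load 0.3030
2 2 source -0.6061
3 3 load 0.1377
4 4 source 0.6336
5 5 load 0.2279
6 6 source -0.0426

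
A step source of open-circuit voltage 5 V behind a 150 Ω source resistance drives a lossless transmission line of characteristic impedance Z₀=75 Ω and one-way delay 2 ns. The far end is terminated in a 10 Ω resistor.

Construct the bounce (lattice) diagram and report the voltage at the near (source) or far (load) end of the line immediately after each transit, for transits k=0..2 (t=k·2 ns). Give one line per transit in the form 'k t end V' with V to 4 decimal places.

Γ_L=-0.764706, Γ_S=0.333333; launch V₁=5·75/225=1.666667
k=0 src: V=1.6667
k=1 load: inc=1.666667, refl=1.666667·-0.764706=-1.2745; V=0.000000+1.666667+-1.274510=0.3922
k=2 src: inc=-1.274510, refl=-1.274510·0.333333=-0.4248; V=1.666667+-1.274510+-0.424837=-0.0327

0 0 source 1.6667
1 2 load 0.3922
2 4 source -0.0327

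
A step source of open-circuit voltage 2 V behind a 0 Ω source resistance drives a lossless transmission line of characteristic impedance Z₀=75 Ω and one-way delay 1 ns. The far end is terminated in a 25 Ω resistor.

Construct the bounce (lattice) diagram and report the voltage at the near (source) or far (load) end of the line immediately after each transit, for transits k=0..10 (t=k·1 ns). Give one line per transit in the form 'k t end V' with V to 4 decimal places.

0 0 source 2.0000
1 1 load 1.0000
2 2 source 2.0000
3 3 load 1.5000
4 4 source 2.0000
5 5 load 1.7500
6 6 source 2.0000
7 7 load 1.8750
8 8 source 2.0000
9 9 load 1.9375
10 10 source 2.0000

Γ_L=-0.500000, Γ_S=-1.000000; launch V₁=2·75/75=2.000000
k=0 src: V=2.0000
k=1 load: inc=2.000000, refl=2.000000·-0.500000=-1.0000; V=0.000000+2.000000+-1.000000=1.0000
k=2 src: inc=-1.000000, refl=-1.000000·-1.000000=1.0000; V=2.000000+-1.000000+1.000000=2.0000
k=3 load: inc=1.000000, refl=1.000000·-0.500000=-0.5000; V=1.000000+1.000000+-0.500000=1.5000
k=4 src: inc=-0.500000, refl=-0.500000·-1.000000=0.5000; V=2.000000+-0.500000+0.500000=2.0000
k=5 load: inc=0.500000, refl=0.500000·-0.500000=-0.2500; V=1.500000+0.500000+-0.250000=1.7500
k=6 src: inc=-0.250000, refl=-0.250000·-1.000000=0.2500; V=2.000000+-0.250000+0.250000=2.0000
k=7 load: inc=0.250000, refl=0.250000·-0.500000=-0.1250; V=1.750000+0.250000+-0.125000=1.8750
k=8 src: inc=-0.125000, refl=-0.125000·-1.000000=0.1250; V=2.000000+-0.125000+0.125000=2.0000
k=9 load: inc=0.125000, refl=0.125000·-0.500000=-0.0625; V=1.875000+0.125000+-0.062500=1.9375
k=10 src: inc=-0.062500, refl=-0.062500·-1.000000=0.0625; V=2.000000+-0.062500+0.062500=2.0000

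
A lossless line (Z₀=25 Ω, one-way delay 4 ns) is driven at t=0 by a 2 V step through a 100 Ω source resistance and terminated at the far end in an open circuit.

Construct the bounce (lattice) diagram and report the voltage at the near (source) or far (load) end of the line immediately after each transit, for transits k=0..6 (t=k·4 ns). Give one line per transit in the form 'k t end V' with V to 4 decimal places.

0 0 source 0.4000
1 4 load 0.8000
2 8 source 1.0400
3 12 load 1.2800
4 16 source 1.4240
5 20 load 1.5680
6 24 source 1.6544

Γ_L=1.000000, Γ_S=0.600000; launch V₁=2·25/125=0.400000
k=0 src: V=0.4000
k=1 load: inc=0.400000, refl=0.400000·1.000000=0.4000; V=0.000000+0.400000+0.400000=0.8000
k=2 src: inc=0.400000, refl=0.400000·0.600000=0.2400; V=0.400000+0.400000+0.240000=1.0400
k=3 load: inc=0.240000, refl=0.240000·1.000000=0.2400; V=0.800000+0.240000+0.240000=1.2800
k=4 src: inc=0.240000, refl=0.240000·0.600000=0.1440; V=1.040000+0.240000+0.144000=1.4240
k=5 load: inc=0.144000, refl=0.144000·1.000000=0.1440; V=1.280000+0.144000+0.144000=1.5680
k=6 src: inc=0.144000, refl=0.144000·0.600000=0.0864; V=1.424000+0.144000+0.086400=1.6544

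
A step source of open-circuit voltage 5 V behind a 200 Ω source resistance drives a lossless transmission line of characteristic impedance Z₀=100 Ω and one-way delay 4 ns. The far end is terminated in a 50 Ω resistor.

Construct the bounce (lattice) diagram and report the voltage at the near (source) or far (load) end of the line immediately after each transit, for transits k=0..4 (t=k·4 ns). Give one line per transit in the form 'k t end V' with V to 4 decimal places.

0 0 source 1.6667
1 4 load 1.1111
2 8 source 0.9259
3 12 load 0.9877
4 16 source 1.0082

Γ_L=-0.333333, Γ_S=0.333333; launch V₁=5·100/300=1.666667
k=0 src: V=1.6667
k=1 load: inc=1.666667, refl=1.666667·-0.333333=-0.5556; V=0.000000+1.666667+-0.555556=1.1111
k=2 src: inc=-0.555556, refl=-0.555556·0.333333=-0.1852; V=1.666667+-0.555556+-0.185185=0.9259
k=3 load: inc=-0.185185, refl=-0.185185·-0.333333=0.0617; V=1.111111+-0.185185+0.061728=0.9877
k=4 src: inc=0.061728, refl=0.061728·0.333333=0.0206; V=0.925926+0.061728+0.020576=1.0082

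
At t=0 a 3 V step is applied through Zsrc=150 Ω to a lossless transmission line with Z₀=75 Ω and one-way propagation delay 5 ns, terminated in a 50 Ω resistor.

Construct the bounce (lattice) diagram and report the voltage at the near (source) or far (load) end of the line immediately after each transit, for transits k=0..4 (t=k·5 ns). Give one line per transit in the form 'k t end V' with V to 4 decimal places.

Γ_L=-0.200000, Γ_S=0.333333; launch V₁=3·75/225=1.000000
k=0 src: V=1.0000
k=1 load: inc=1.000000, refl=1.000000·-0.200000=-0.2000; V=0.000000+1.000000+-0.200000=0.8000
k=2 src: inc=-0.200000, refl=-0.200000·0.333333=-0.0667; V=1.000000+-0.200000+-0.066667=0.7333
k=3 load: inc=-0.066667, refl=-0.066667·-0.200000=0.0133; V=0.800000+-0.066667+0.013333=0.7467
k=4 src: inc=0.013333, refl=0.013333·0.333333=0.0044; V=0.733333+0.013333+0.004444=0.7511

0 0 source 1.0000
1 5 load 0.8000
2 10 source 0.7333
3 15 load 0.7467
4 20 source 0.7511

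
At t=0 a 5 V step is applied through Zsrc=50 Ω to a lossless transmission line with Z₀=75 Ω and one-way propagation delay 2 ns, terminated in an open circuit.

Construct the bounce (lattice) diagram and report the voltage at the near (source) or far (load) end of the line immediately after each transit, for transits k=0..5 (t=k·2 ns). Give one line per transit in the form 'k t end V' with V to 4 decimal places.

0 0 source 3.0000
1 2 load 6.0000
2 4 source 5.4000
3 6 load 4.8000
4 8 source 4.9200
5 10 load 5.0400

Γ_L=1.000000, Γ_S=-0.200000; launch V₁=5·75/125=3.000000
k=0 src: V=3.0000
k=1 load: inc=3.000000, refl=3.000000·1.000000=3.0000; V=0.000000+3.000000+3.000000=6.0000
k=2 src: inc=3.000000, refl=3.000000·-0.200000=-0.6000; V=3.000000+3.000000+-0.600000=5.4000
k=3 load: inc=-0.600000, refl=-0.600000·1.000000=-0.6000; V=6.000000+-0.600000+-0.600000=4.8000
k=4 src: inc=-0.600000, refl=-0.600000·-0.200000=0.1200; V=5.400000+-0.600000+0.120000=4.9200
k=5 load: inc=0.120000, refl=0.120000·1.000000=0.1200; V=4.800000+0.120000+0.120000=5.0400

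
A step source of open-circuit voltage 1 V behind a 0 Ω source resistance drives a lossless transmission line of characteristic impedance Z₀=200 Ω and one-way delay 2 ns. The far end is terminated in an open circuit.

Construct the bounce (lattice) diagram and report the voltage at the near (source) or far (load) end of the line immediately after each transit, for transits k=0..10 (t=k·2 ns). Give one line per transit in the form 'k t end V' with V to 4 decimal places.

Γ_L=1.000000, Γ_S=-1.000000; launch V₁=1·200/200=1.000000
k=0 src: V=1.0000
k=1 load: inc=1.000000, refl=1.000000·1.000000=1.0000; V=0.000000+1.000000+1.000000=2.0000
k=2 src: inc=1.000000, refl=1.000000·-1.000000=-1.0000; V=1.000000+1.000000+-1.000000=1.0000
k=3 load: inc=-1.000000, refl=-1.000000·1.000000=-1.0000; V=2.000000+-1.000000+-1.000000=0.0000
k=4 src: inc=-1.000000, refl=-1.000000·-1.000000=1.0000; V=1.000000+-1.000000+1.000000=1.0000
k=5 load: inc=1.000000, refl=1.000000·1.000000=1.0000; V=0.000000+1.000000+1.000000=2.0000
k=6 src: inc=1.000000, refl=1.000000·-1.000000=-1.0000; V=1.000000+1.000000+-1.000000=1.0000
k=7 load: inc=-1.000000, refl=-1.000000·1.000000=-1.0000; V=2.000000+-1.000000+-1.000000=0.0000
k=8 src: inc=-1.000000, refl=-1.000000·-1.000000=1.0000; V=1.000000+-1.000000+1.000000=1.0000
k=9 load: inc=1.000000, refl=1.000000·1.000000=1.0000; V=0.000000+1.000000+1.000000=2.0000
k=10 src: inc=1.000000, refl=1.000000·-1.000000=-1.0000; V=1.000000+1.000000+-1.000000=1.0000

0 0 source 1.0000
1 2 load 2.0000
2 4 source 1.0000
3 6 load 0.0000
4 8 source 1.0000
5 10 load 2.0000
6 12 source 1.0000
7 14 load 0.0000
8 16 source 1.0000
9 18 load 2.0000
10 20 source 1.0000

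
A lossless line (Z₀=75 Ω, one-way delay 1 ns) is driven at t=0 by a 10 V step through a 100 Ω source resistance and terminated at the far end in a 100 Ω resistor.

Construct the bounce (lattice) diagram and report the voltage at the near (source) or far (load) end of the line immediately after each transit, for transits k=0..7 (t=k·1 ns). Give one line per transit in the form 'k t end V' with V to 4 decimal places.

Γ_L=0.142857, Γ_S=0.142857; launch V₁=10·75/175=4.285714
k=0 src: V=4.2857
k=1 load: inc=4.285714, refl=4.285714·0.142857=0.6122; V=0.000000+4.285714+0.612245=4.8980
k=2 src: inc=0.612245, refl=0.612245·0.142857=0.0875; V=4.285714+0.612245+0.087464=4.9854
k=3 load: inc=0.087464, refl=0.087464·0.142857=0.0125; V=4.897959+0.087464+0.012495=4.9979
k=4 src: inc=0.012495, refl=0.012495·0.142857=0.0018; V=4.985423+0.012495+0.001785=4.9997
k=5 load: inc=0.001785, refl=0.001785·0.142857=0.0003; V=4.997918+0.001785+0.000255=5.0000
k=6 src: inc=0.000255, refl=0.000255·0.142857=0.0000; V=4.999703+0.000255+0.000036=5.0000
k=7 load: inc=0.000036, refl=0.000036·0.142857=0.0000; V=4.999958+0.000036+0.000005=5.0000

0 0 source 4.2857
1 1 load 4.8980
2 2 source 4.9854
3 3 load 4.9979
4 4 source 4.9997
5 5 load 5.0000
6 6 source 5.0000
7 7 load 5.0000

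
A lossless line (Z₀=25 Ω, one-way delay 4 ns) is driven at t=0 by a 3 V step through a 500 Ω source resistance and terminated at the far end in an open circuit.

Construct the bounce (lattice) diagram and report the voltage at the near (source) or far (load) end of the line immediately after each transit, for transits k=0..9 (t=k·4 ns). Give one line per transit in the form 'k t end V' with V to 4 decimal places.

0 0 source 0.1429
1 4 load 0.2857
2 8 source 0.4150
3 12 load 0.5442
4 16 source 0.6612
5 20 load 0.7781
6 24 source 0.8839
7 28 load 0.9897
8 32 source 1.0854
9 36 load 1.1812

Γ_L=1.000000, Γ_S=0.904762; launch V₁=3·25/525=0.142857
k=0 src: V=0.1429
k=1 load: inc=0.142857, refl=0.142857·1.000000=0.1429; V=0.000000+0.142857+0.142857=0.2857
k=2 src: inc=0.142857, refl=0.142857·0.904762=0.1293; V=0.142857+0.142857+0.129252=0.4150
k=3 load: inc=0.129252, refl=0.129252·1.000000=0.1293; V=0.285714+0.129252+0.129252=0.5442
k=4 src: inc=0.129252, refl=0.129252·0.904762=0.1169; V=0.414966+0.129252+0.116942=0.6612
k=5 load: inc=0.116942, refl=0.116942·1.000000=0.1169; V=0.544218+0.116942+0.116942=0.7781
k=6 src: inc=0.116942, refl=0.116942·0.904762=0.1058; V=0.661160+0.116942+0.105805=0.8839
k=7 load: inc=0.105805, refl=0.105805·1.000000=0.1058; V=0.778102+0.105805+0.105805=0.9897
k=8 src: inc=0.105805, refl=0.105805·0.904762=0.0957; V=0.883906+0.105805+0.095728=1.0854
k=9 load: inc=0.095728, refl=0.095728·1.000000=0.0957; V=0.989711+0.095728+0.095728=1.1812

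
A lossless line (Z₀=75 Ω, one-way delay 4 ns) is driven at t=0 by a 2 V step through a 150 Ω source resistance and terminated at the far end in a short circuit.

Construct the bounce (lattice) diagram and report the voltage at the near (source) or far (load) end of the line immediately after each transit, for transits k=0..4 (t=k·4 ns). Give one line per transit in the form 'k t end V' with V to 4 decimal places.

Γ_L=-1.000000, Γ_S=0.333333; launch V₁=2·75/225=0.666667
k=0 src: V=0.6667
k=1 load: inc=0.666667, refl=0.666667·-1.000000=-0.6667; V=0.000000+0.666667+-0.666667=0.0000
k=2 src: inc=-0.666667, refl=-0.666667·0.333333=-0.2222; V=0.666667+-0.666667+-0.222222=-0.2222
k=3 load: inc=-0.222222, refl=-0.222222·-1.000000=0.2222; V=0.000000+-0.222222+0.222222=0.0000
k=4 src: inc=0.222222, refl=0.222222·0.333333=0.0741; V=-0.222222+0.222222+0.074074=0.0741

0 0 source 0.6667
1 4 load 0.0000
2 8 source -0.2222
3 12 load 0.0000
4 16 source 0.0741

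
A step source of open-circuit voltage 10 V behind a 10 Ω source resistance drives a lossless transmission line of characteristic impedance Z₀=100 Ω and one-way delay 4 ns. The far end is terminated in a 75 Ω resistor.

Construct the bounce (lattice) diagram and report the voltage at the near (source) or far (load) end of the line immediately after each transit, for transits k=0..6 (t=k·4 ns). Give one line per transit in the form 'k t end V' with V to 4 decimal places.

0 0 source 9.0909
1 4 load 7.7922
2 8 source 8.8548
3 12 load 8.7030
4 16 source 8.8272
5 20 load 8.8094
6 24 source 8.8240

Γ_L=-0.142857, Γ_S=-0.818182; launch V₁=10·100/110=9.090909
k=0 src: V=9.0909
k=1 load: inc=9.090909, refl=9.090909·-0.142857=-1.2987; V=0.000000+9.090909+-1.298701=7.7922
k=2 src: inc=-1.298701, refl=-1.298701·-0.818182=1.0626; V=9.090909+-1.298701+1.062574=8.8548
k=3 load: inc=1.062574, refl=1.062574·-0.142857=-0.1518; V=7.792208+1.062574+-0.151796=8.7030
k=4 src: inc=-0.151796, refl=-0.151796·-0.818182=0.1242; V=8.854782+-0.151796+0.124197=8.8272
k=5 load: inc=0.124197, refl=0.124197·-0.142857=-0.0177; V=8.702985+0.124197+-0.017742=8.8094
k=6 src: inc=-0.017742, refl=-0.017742·-0.818182=0.0145; V=8.827182+-0.017742+0.014517=8.8240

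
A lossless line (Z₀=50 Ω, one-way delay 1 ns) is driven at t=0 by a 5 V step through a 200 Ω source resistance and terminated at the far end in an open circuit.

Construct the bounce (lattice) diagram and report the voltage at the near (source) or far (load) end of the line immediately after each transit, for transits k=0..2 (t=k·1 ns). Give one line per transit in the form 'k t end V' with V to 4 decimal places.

Γ_L=1.000000, Γ_S=0.600000; launch V₁=5·50/250=1.000000
k=0 src: V=1.0000
k=1 load: inc=1.000000, refl=1.000000·1.000000=1.0000; V=0.000000+1.000000+1.000000=2.0000
k=2 src: inc=1.000000, refl=1.000000·0.600000=0.6000; V=1.000000+1.000000+0.600000=2.6000

0 0 source 1.0000
1 1 load 2.0000
2 2 source 2.6000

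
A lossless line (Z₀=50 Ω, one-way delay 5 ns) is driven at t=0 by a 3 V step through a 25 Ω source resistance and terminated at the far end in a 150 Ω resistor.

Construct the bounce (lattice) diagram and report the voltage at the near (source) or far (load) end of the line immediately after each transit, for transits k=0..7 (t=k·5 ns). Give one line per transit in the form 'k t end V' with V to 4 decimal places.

0 0 source 2.0000
1 5 load 3.0000
2 10 source 2.6667
3 15 load 2.5000
4 20 source 2.5556
5 25 load 2.5833
6 30 source 2.5741
7 35 load 2.5694

Γ_L=0.500000, Γ_S=-0.333333; launch V₁=3·50/75=2.000000
k=0 src: V=2.0000
k=1 load: inc=2.000000, refl=2.000000·0.500000=1.0000; V=0.000000+2.000000+1.000000=3.0000
k=2 src: inc=1.000000, refl=1.000000·-0.333333=-0.3333; V=2.000000+1.000000+-0.333333=2.6667
k=3 load: inc=-0.333333, refl=-0.333333·0.500000=-0.1667; V=3.000000+-0.333333+-0.166667=2.5000
k=4 src: inc=-0.166667, refl=-0.166667·-0.333333=0.0556; V=2.666667+-0.166667+0.055556=2.5556
k=5 load: inc=0.055556, refl=0.055556·0.500000=0.0278; V=2.500000+0.055556+0.027778=2.5833
k=6 src: inc=0.027778, refl=0.027778·-0.333333=-0.0093; V=2.555556+0.027778+-0.009259=2.5741
k=7 load: inc=-0.009259, refl=-0.009259·0.500000=-0.0046; V=2.583333+-0.009259+-0.004630=2.5694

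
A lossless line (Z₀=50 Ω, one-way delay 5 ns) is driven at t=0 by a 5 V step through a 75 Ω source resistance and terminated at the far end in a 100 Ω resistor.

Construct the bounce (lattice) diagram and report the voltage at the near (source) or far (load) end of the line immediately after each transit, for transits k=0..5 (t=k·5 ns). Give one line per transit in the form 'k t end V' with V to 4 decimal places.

0 0 source 2.0000
1 5 load 2.6667
2 10 source 2.8000
3 15 load 2.8444
4 20 source 2.8533
5 25 load 2.8563

Γ_L=0.333333, Γ_S=0.200000; launch V₁=5·50/125=2.000000
k=0 src: V=2.0000
k=1 load: inc=2.000000, refl=2.000000·0.333333=0.6667; V=0.000000+2.000000+0.666667=2.6667
k=2 src: inc=0.666667, refl=0.666667·0.200000=0.1333; V=2.000000+0.666667+0.133333=2.8000
k=3 load: inc=0.133333, refl=0.133333·0.333333=0.0444; V=2.666667+0.133333+0.044444=2.8444
k=4 src: inc=0.044444, refl=0.044444·0.200000=0.0089; V=2.800000+0.044444+0.008889=2.8533
k=5 load: inc=0.008889, refl=0.008889·0.333333=0.0030; V=2.844444+0.008889+0.002963=2.8563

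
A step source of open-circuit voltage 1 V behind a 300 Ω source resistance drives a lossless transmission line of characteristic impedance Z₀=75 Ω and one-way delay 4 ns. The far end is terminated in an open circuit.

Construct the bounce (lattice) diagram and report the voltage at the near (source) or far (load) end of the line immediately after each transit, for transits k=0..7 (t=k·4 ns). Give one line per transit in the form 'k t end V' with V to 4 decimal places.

Γ_L=1.000000, Γ_S=0.600000; launch V₁=1·75/375=0.200000
k=0 src: V=0.2000
k=1 load: inc=0.200000, refl=0.200000·1.000000=0.2000; V=0.000000+0.200000+0.200000=0.4000
k=2 src: inc=0.200000, refl=0.200000·0.600000=0.1200; V=0.200000+0.200000+0.120000=0.5200
k=3 load: inc=0.120000, refl=0.120000·1.000000=0.1200; V=0.400000+0.120000+0.120000=0.6400
k=4 src: inc=0.120000, refl=0.120000·0.600000=0.0720; V=0.520000+0.120000+0.072000=0.7120
k=5 load: inc=0.072000, refl=0.072000·1.000000=0.0720; V=0.640000+0.072000+0.072000=0.7840
k=6 src: inc=0.072000, refl=0.072000·0.600000=0.0432; V=0.712000+0.072000+0.043200=0.8272
k=7 load: inc=0.043200, refl=0.043200·1.000000=0.0432; V=0.784000+0.043200+0.043200=0.8704

0 0 source 0.2000
1 4 load 0.4000
2 8 source 0.5200
3 12 load 0.6400
4 16 source 0.7120
5 20 load 0.7840
6 24 source 0.8272
7 28 load 0.8704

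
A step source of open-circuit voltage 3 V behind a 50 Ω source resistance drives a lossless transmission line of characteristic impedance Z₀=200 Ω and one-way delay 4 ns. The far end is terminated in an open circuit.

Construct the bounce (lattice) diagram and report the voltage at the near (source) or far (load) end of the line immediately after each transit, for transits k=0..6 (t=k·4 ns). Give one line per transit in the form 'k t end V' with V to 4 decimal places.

Γ_L=1.000000, Γ_S=-0.600000; launch V₁=3·200/250=2.400000
k=0 src: V=2.4000
k=1 load: inc=2.400000, refl=2.400000·1.000000=2.4000; V=0.000000+2.400000+2.400000=4.8000
k=2 src: inc=2.400000, refl=2.400000·-0.600000=-1.4400; V=2.400000+2.400000+-1.440000=3.3600
k=3 load: inc=-1.440000, refl=-1.440000·1.000000=-1.4400; V=4.800000+-1.440000+-1.440000=1.9200
k=4 src: inc=-1.440000, refl=-1.440000·-0.600000=0.8640; V=3.360000+-1.440000+0.864000=2.7840
k=5 load: inc=0.864000, refl=0.864000·1.000000=0.8640; V=1.920000+0.864000+0.864000=3.6480
k=6 src: inc=0.864000, refl=0.864000·-0.600000=-0.5184; V=2.784000+0.864000+-0.518400=3.1296

0 0 source 2.4000
1 4 load 4.8000
2 8 source 3.3600
3 12 load 1.9200
4 16 source 2.7840
5 20 load 3.6480
6 24 source 3.1296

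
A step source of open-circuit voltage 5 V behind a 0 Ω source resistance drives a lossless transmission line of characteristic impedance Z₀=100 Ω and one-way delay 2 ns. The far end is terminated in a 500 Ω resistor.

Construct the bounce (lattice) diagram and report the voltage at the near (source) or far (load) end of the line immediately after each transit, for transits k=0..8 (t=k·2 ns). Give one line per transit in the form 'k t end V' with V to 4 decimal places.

0 0 source 5.0000
1 2 load 8.3333
2 4 source 5.0000
3 6 load 2.7778
4 8 source 5.0000
5 10 load 6.4815
6 12 source 5.0000
7 14 load 4.0123
8 16 source 5.0000

Γ_L=0.666667, Γ_S=-1.000000; launch V₁=5·100/100=5.000000
k=0 src: V=5.0000
k=1 load: inc=5.000000, refl=5.000000·0.666667=3.3333; V=0.000000+5.000000+3.333333=8.3333
k=2 src: inc=3.333333, refl=3.333333·-1.000000=-3.3333; V=5.000000+3.333333+-3.333333=5.0000
k=3 load: inc=-3.333333, refl=-3.333333·0.666667=-2.2222; V=8.333333+-3.333333+-2.222222=2.7778
k=4 src: inc=-2.222222, refl=-2.222222·-1.000000=2.2222; V=5.000000+-2.222222+2.222222=5.0000
k=5 load: inc=2.222222, refl=2.222222·0.666667=1.4815; V=2.777778+2.222222+1.481481=6.4815
k=6 src: inc=1.481481, refl=1.481481·-1.000000=-1.4815; V=5.000000+1.481481+-1.481481=5.0000
k=7 load: inc=-1.481481, refl=-1.481481·0.666667=-0.9877; V=6.481481+-1.481481+-0.987654=4.0123
k=8 src: inc=-0.987654, refl=-0.987654·-1.000000=0.9877; V=5.000000+-0.987654+0.987654=5.0000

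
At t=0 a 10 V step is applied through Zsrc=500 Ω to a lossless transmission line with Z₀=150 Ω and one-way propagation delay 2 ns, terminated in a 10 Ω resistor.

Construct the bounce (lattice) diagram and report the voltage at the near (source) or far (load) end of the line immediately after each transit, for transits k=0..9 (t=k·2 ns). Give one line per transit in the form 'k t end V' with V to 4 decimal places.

Γ_L=-0.875000, Γ_S=0.538462; launch V₁=10·150/650=2.307692
k=0 src: V=2.3077
k=1 load: inc=2.307692, refl=2.307692·-0.875000=-2.0192; V=0.000000+2.307692+-2.019231=0.2885
k=2 src: inc=-2.019231, refl=-2.019231·0.538462=-1.0873; V=2.307692+-2.019231+-1.087278=-0.7988
k=3 load: inc=-1.087278, refl=-1.087278·-0.875000=0.9514; V=0.288462+-1.087278+0.951368=0.1526
k=4 src: inc=0.951368, refl=0.951368·0.538462=0.5123; V=-0.798817+0.951368+0.512275=0.6648
k=5 load: inc=0.512275, refl=0.512275·-0.875000=-0.4482; V=0.152552+0.512275+-0.448241=0.2166
k=6 src: inc=-0.448241, refl=-0.448241·0.538462=-0.2414; V=0.664827+-0.448241+-0.241360=-0.0248
k=7 load: inc=-0.241360, refl=-0.241360·-0.875000=0.2112; V=0.216586+-0.241360+0.211190=0.1864
k=8 src: inc=0.211190, refl=0.211190·0.538462=0.1137; V=-0.024774+0.211190+0.113718=0.3001
k=9 load: inc=0.113718, refl=0.113718·-0.875000=-0.0995; V=0.186416+0.113718+-0.099503=0.2006

0 0 source 2.3077
1 2 load 0.2885
2 4 source -0.7988
3 6 load 0.1526
4 8 source 0.6648
5 10 load 0.2166
6 12 source -0.0248
7 14 load 0.1864
8 16 source 0.3001
9 18 load 0.2006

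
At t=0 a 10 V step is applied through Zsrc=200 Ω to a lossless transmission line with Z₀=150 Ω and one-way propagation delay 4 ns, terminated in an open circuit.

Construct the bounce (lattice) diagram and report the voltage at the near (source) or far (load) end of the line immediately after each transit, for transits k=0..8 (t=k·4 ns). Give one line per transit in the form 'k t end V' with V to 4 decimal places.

0 0 source 4.2857
1 4 load 8.5714
2 8 source 9.1837
3 12 load 9.7959
4 16 source 9.8834
5 20 load 9.9708
6 24 source 9.9833
7 28 load 9.9958
8 32 source 9.9976

Γ_L=1.000000, Γ_S=0.142857; launch V₁=10·150/350=4.285714
k=0 src: V=4.2857
k=1 load: inc=4.285714, refl=4.285714·1.000000=4.2857; V=0.000000+4.285714+4.285714=8.5714
k=2 src: inc=4.285714, refl=4.285714·0.142857=0.6122; V=4.285714+4.285714+0.612245=9.1837
k=3 load: inc=0.612245, refl=0.612245·1.000000=0.6122; V=8.571429+0.612245+0.612245=9.7959
k=4 src: inc=0.612245, refl=0.612245·0.142857=0.0875; V=9.183673+0.612245+0.087464=9.8834
k=5 load: inc=0.087464, refl=0.087464·1.000000=0.0875; V=9.795918+0.087464+0.087464=9.9708
k=6 src: inc=0.087464, refl=0.087464·0.142857=0.0125; V=9.883382+0.087464+0.012495=9.9833
k=7 load: inc=0.012495, refl=0.012495·1.000000=0.0125; V=9.970845+0.012495+0.012495=9.9958
k=8 src: inc=0.012495, refl=0.012495·0.142857=0.0018; V=9.983340+0.012495+0.001785=9.9976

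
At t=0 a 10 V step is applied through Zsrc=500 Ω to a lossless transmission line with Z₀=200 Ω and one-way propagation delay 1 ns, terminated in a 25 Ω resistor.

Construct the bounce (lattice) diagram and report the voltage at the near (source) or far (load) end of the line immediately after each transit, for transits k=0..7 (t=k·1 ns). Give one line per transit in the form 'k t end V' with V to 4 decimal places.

Γ_L=-0.777778, Γ_S=0.428571; launch V₁=10·200/700=2.857143
k=0 src: V=2.8571
k=1 load: inc=2.857143, refl=2.857143·-0.777778=-2.2222; V=0.000000+2.857143+-2.222222=0.6349
k=2 src: inc=-2.222222, refl=-2.222222·0.428571=-0.9524; V=2.857143+-2.222222+-0.952381=-0.3175
k=3 load: inc=-0.952381, refl=-0.952381·-0.777778=0.7407; V=0.634921+-0.952381+0.740741=0.4233
k=4 src: inc=0.740741, refl=0.740741·0.428571=0.3175; V=-0.317460+0.740741+0.317460=0.7407
k=5 load: inc=0.317460, refl=0.317460·-0.777778=-0.2469; V=0.423280+0.317460+-0.246914=0.4938
k=6 src: inc=-0.246914, refl=-0.246914·0.428571=-0.1058; V=0.740741+-0.246914+-0.105820=0.3880
k=7 load: inc=-0.105820, refl=-0.105820·-0.777778=0.0823; V=0.493827+-0.105820+0.082305=0.4703

0 0 source 2.8571
1 1 load 0.6349
2 2 source -0.3175
3 3 load 0.4233
4 4 source 0.7407
5 5 load 0.4938
6 6 source 0.3880
7 7 load 0.4703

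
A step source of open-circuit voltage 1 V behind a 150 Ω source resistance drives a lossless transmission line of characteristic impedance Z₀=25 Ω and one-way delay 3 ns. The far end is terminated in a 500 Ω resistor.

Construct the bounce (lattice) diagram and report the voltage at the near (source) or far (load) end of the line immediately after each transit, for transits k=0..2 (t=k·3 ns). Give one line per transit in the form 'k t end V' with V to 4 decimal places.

Γ_L=0.904762, Γ_S=0.714286; launch V₁=1·25/175=0.142857
k=0 src: V=0.1429
k=1 load: inc=0.142857, refl=0.142857·0.904762=0.1293; V=0.000000+0.142857+0.129252=0.2721
k=2 src: inc=0.129252, refl=0.129252·0.714286=0.0923; V=0.142857+0.129252+0.092323=0.3644

0 0 source 0.1429
1 3 load 0.2721
2 6 source 0.3644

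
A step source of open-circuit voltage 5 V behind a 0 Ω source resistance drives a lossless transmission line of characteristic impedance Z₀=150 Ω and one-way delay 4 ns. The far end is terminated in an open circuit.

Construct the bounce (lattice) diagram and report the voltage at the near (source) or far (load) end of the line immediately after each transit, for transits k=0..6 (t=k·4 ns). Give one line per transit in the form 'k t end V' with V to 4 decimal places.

Γ_L=1.000000, Γ_S=-1.000000; launch V₁=5·150/150=5.000000
k=0 src: V=5.0000
k=1 load: inc=5.000000, refl=5.000000·1.000000=5.0000; V=0.000000+5.000000+5.000000=10.0000
k=2 src: inc=5.000000, refl=5.000000·-1.000000=-5.0000; V=5.000000+5.000000+-5.000000=5.0000
k=3 load: inc=-5.000000, refl=-5.000000·1.000000=-5.0000; V=10.000000+-5.000000+-5.000000=0.0000
k=4 src: inc=-5.000000, refl=-5.000000·-1.000000=5.0000; V=5.000000+-5.000000+5.000000=5.0000
k=5 load: inc=5.000000, refl=5.000000·1.000000=5.0000; V=0.000000+5.000000+5.000000=10.0000
k=6 src: inc=5.000000, refl=5.000000·-1.000000=-5.0000; V=5.000000+5.000000+-5.000000=5.0000

0 0 source 5.0000
1 4 load 10.0000
2 8 source 5.0000
3 12 load 0.0000
4 16 source 5.0000
5 20 load 10.0000
6 24 source 5.0000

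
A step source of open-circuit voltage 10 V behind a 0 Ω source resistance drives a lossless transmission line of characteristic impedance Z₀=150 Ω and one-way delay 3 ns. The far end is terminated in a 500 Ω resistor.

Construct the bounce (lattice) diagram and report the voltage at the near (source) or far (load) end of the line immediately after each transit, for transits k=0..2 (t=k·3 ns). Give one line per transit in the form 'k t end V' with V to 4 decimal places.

Γ_L=0.538462, Γ_S=-1.000000; launch V₁=10·150/150=10.000000
k=0 src: V=10.0000
k=1 load: inc=10.000000, refl=10.000000·0.538462=5.3846; V=0.000000+10.000000+5.384615=15.3846
k=2 src: inc=5.384615, refl=5.384615·-1.000000=-5.3846; V=10.000000+5.384615+-5.384615=10.0000

0 0 source 10.0000
1 3 load 15.3846
2 6 source 10.0000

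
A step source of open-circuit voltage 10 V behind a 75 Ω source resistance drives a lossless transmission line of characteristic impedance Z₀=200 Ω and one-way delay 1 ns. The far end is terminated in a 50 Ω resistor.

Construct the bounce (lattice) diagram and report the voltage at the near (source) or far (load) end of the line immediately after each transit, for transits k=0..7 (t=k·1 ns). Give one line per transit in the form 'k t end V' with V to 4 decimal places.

0 0 source 7.2727
1 1 load 2.9091
2 2 source 4.8926
3 3 load 3.7025
4 4 source 4.2434
5 5 load 3.9189
6 6 source 4.0664
7 7 load 3.9779

Γ_L=-0.600000, Γ_S=-0.454545; launch V₁=10·200/275=7.272727
k=0 src: V=7.2727
k=1 load: inc=7.272727, refl=7.272727·-0.600000=-4.3636; V=0.000000+7.272727+-4.363636=2.9091
k=2 src: inc=-4.363636, refl=-4.363636·-0.454545=1.9835; V=7.272727+-4.363636+1.983471=4.8926
k=3 load: inc=1.983471, refl=1.983471·-0.600000=-1.1901; V=2.909091+1.983471+-1.190083=3.7025
k=4 src: inc=-1.190083, refl=-1.190083·-0.454545=0.5409; V=4.892562+-1.190083+0.540947=4.2434
k=5 load: inc=0.540947, refl=0.540947·-0.600000=-0.3246; V=3.702479+0.540947+-0.324568=3.9189
k=6 src: inc=-0.324568, refl=-0.324568·-0.454545=0.1475; V=4.243426+-0.324568+0.147531=4.0664
k=7 load: inc=0.147531, refl=0.147531·-0.600000=-0.0885; V=3.918858+0.147531+-0.088519=3.9779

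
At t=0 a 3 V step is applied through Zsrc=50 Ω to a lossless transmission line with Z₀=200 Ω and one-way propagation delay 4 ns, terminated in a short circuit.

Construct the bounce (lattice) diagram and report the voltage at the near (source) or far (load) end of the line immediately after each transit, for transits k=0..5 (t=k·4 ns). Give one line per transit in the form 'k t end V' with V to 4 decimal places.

0 0 source 2.4000
1 4 load 0.0000
2 8 source 1.4400
3 12 load 0.0000
4 16 source 0.8640
5 20 load 0.0000

Γ_L=-1.000000, Γ_S=-0.600000; launch V₁=3·200/250=2.400000
k=0 src: V=2.4000
k=1 load: inc=2.400000, refl=2.400000·-1.000000=-2.4000; V=0.000000+2.400000+-2.400000=0.0000
k=2 src: inc=-2.400000, refl=-2.400000·-0.600000=1.4400; V=2.400000+-2.400000+1.440000=1.4400
k=3 load: inc=1.440000, refl=1.440000·-1.000000=-1.4400; V=0.000000+1.440000+-1.440000=0.0000
k=4 src: inc=-1.440000, refl=-1.440000·-0.600000=0.8640; V=1.440000+-1.440000+0.864000=0.8640
k=5 load: inc=0.864000, refl=0.864000·-1.000000=-0.8640; V=0.000000+0.864000+-0.864000=0.0000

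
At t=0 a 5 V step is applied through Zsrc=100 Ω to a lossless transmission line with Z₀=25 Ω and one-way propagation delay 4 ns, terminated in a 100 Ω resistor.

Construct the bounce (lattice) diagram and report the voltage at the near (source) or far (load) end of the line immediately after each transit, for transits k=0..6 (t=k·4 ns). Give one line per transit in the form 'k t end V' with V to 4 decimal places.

0 0 source 1.0000
1 4 load 1.6000
2 8 source 1.9600
3 12 load 2.1760
4 16 source 2.3056
5 20 load 2.3834
6 24 source 2.4300

Γ_L=0.600000, Γ_S=0.600000; launch V₁=5·25/125=1.000000
k=0 src: V=1.0000
k=1 load: inc=1.000000, refl=1.000000·0.600000=0.6000; V=0.000000+1.000000+0.600000=1.6000
k=2 src: inc=0.600000, refl=0.600000·0.600000=0.3600; V=1.000000+0.600000+0.360000=1.9600
k=3 load: inc=0.360000, refl=0.360000·0.600000=0.2160; V=1.600000+0.360000+0.216000=2.1760
k=4 src: inc=0.216000, refl=0.216000·0.600000=0.1296; V=1.960000+0.216000+0.129600=2.3056
k=5 load: inc=0.129600, refl=0.129600·0.600000=0.0778; V=2.176000+0.129600+0.077760=2.3834
k=6 src: inc=0.077760, refl=0.077760·0.600000=0.0467; V=2.305600+0.077760+0.046656=2.4300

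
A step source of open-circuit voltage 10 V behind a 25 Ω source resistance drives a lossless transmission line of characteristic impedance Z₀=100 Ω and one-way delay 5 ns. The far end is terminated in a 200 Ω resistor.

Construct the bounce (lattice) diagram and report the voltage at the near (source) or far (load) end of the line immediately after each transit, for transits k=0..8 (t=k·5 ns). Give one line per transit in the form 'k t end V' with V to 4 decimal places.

0 0 source 8.0000
1 5 load 10.6667
2 10 source 9.0667
3 15 load 8.5333
4 20 source 8.8533
5 25 load 8.9600
6 30 source 8.8960
7 35 load 8.8747
8 40 source 8.8875

Γ_L=0.333333, Γ_S=-0.600000; launch V₁=10·100/125=8.000000
k=0 src: V=8.0000
k=1 load: inc=8.000000, refl=8.000000·0.333333=2.6667; V=0.000000+8.000000+2.666667=10.6667
k=2 src: inc=2.666667, refl=2.666667·-0.600000=-1.6000; V=8.000000+2.666667+-1.600000=9.0667
k=3 load: inc=-1.600000, refl=-1.600000·0.333333=-0.5333; V=10.666667+-1.600000+-0.533333=8.5333
k=4 src: inc=-0.533333, refl=-0.533333·-0.600000=0.3200; V=9.066667+-0.533333+0.320000=8.8533
k=5 load: inc=0.320000, refl=0.320000·0.333333=0.1067; V=8.533333+0.320000+0.106667=8.9600
k=6 src: inc=0.106667, refl=0.106667·-0.600000=-0.0640; V=8.853333+0.106667+-0.064000=8.8960
k=7 load: inc=-0.064000, refl=-0.064000·0.333333=-0.0213; V=8.960000+-0.064000+-0.021333=8.8747
k=8 src: inc=-0.021333, refl=-0.021333·-0.600000=0.0128; V=8.896000+-0.021333+0.012800=8.8875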